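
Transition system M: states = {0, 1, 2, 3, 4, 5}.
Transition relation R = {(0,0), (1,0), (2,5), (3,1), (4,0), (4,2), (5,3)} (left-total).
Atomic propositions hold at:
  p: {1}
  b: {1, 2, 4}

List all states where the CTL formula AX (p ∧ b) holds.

Sat(p ∧ b) = {1}
Sat(AX (p ∧ b)) = {s : every successor in {1}} = {3}

{3}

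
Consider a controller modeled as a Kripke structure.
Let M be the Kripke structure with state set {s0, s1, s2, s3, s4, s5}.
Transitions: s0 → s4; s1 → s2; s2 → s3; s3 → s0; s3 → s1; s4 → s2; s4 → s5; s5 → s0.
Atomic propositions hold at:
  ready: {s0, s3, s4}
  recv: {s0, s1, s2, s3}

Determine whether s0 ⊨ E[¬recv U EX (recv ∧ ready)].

No

Sat(¬recv) = {s4, s5}
Sat(recv ∧ ready) = {s0, s3}
Sat(EX (recv ∧ ready)) = {s : some successor in {s0, s3}} = {s2, s3, s5}
E[¬recv U EX (recv ∧ ready)]: least fixpoint, start Z0 = Sat(EX (recv ∧ ready)) = {s2, s3, s5}, add states in Sat(¬recv) with some successor in Z. Z1 = {s2, s3, s4, s5}; fixed.
Sat(E[¬recv U EX (recv ∧ ready)]) = {s2, s3, s4, s5}
s0 ∉ Sat(E[¬recv U EX (recv ∧ ready)]) = {s2, s3, s4, s5}, so the formula does not hold at s0.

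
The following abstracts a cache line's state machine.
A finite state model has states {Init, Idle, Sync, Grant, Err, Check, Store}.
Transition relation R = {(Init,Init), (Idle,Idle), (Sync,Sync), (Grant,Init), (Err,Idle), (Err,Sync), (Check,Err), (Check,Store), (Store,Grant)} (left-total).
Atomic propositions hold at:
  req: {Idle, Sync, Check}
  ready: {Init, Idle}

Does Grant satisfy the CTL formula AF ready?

AF ready: least fixpoint, start Z0 = {Init, Idle}, add states with every successor in Z. Z1 = {Init, Idle, Grant}; Z2 = {Init, Idle, Grant, Store}; fixed.
Sat(AF ready) = {Init, Idle, Grant, Store}
Grant ∈ Sat(AF ready) = {Init, Idle, Grant, Store}, so the formula holds at Grant.

Yes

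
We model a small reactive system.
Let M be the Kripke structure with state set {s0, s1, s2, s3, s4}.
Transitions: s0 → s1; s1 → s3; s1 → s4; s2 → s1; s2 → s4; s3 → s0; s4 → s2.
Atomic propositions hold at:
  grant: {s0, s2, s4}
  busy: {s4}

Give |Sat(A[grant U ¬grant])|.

3

Sat(¬grant) = {s1, s3}
A[grant U ¬grant]: least fixpoint, start Z0 = Sat(¬grant) = {s1, s3}, add states in Sat(grant) with every successor in Z. Z1 = {s0, s1, s3}; fixed.
Sat(A[grant U ¬grant]) = {s0, s1, s3}
|Sat(A[grant U ¬grant])| = |{s0, s1, s3}| = 3.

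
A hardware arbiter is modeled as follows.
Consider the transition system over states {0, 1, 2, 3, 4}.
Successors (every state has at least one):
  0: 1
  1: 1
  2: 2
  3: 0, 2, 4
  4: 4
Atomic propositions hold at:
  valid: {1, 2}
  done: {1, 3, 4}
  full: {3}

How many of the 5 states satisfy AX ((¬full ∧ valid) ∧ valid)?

Sat(¬full) = {0, 1, 2, 4}
Sat(¬full ∧ valid) = {1, 2}
Sat((¬full ∧ valid) ∧ valid) = {1, 2}
Sat(AX ((¬full ∧ valid) ∧ valid)) = {s : every successor in {1, 2}} = {0, 1, 2}
|Sat(AX ((¬full ∧ valid) ∧ valid))| = |{0, 1, 2}| = 3.

3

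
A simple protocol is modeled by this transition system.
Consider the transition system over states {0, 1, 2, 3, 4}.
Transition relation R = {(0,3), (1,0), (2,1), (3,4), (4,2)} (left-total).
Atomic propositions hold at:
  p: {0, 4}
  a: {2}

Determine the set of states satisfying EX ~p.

Sat(~p) = {1, 2, 3}
Sat(EX ~p) = {s : some successor in {1, 2, 3}} = {0, 2, 4}

{0, 2, 4}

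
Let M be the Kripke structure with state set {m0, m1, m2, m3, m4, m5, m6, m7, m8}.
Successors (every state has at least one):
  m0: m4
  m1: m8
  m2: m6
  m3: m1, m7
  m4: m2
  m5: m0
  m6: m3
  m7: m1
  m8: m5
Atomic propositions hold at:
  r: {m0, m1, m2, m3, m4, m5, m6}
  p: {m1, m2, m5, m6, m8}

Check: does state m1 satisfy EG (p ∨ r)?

Sat(p ∨ r) = {m0, m1, m2, m3, m4, m5, m6, m8}
EG (p ∨ r): greatest fixpoint, start Z0 = {m0, m1, m2, m3, m4, m5, m6, m8}, keep only states in Sat with some successor in Z. Already a fixed point.
Sat(EG (p ∨ r)) = {m0, m1, m2, m3, m4, m5, m6, m8}
m1 ∈ Sat(EG (p ∨ r)) = {m0, m1, m2, m3, m4, m5, m6, m8}, so the formula holds at m1.

Yes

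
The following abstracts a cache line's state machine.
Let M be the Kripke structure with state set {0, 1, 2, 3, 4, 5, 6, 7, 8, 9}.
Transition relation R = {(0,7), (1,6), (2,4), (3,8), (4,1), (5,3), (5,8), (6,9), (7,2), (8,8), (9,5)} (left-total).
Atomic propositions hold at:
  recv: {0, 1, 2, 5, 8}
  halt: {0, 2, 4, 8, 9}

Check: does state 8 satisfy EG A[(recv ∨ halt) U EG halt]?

Yes

Sat(recv ∨ halt) = {0, 1, 2, 4, 5, 8, 9}
EG halt: greatest fixpoint, start Z0 = {0, 2, 4, 8, 9}, keep only states in Sat with some successor in Z. Z1 = {2, 8}; Z2 = {8}; fixed.
Sat(EG halt) = {8}
A[(recv ∨ halt) U EG halt]: least fixpoint, start Z0 = Sat(EG halt) = {8}, add states in Sat(recv ∨ halt) with every successor in Z. Already a fixed point.
Sat(A[(recv ∨ halt) U EG halt]) = {8}
EG A[(recv ∨ halt) U EG halt]: greatest fixpoint, start Z0 = {8}, keep only states in Sat with some successor in Z. Already a fixed point.
Sat(EG A[(recv ∨ halt) U EG halt]) = {8}
8 ∈ Sat(EG A[(recv ∨ halt) U EG halt]) = {8}, so the formula holds at 8.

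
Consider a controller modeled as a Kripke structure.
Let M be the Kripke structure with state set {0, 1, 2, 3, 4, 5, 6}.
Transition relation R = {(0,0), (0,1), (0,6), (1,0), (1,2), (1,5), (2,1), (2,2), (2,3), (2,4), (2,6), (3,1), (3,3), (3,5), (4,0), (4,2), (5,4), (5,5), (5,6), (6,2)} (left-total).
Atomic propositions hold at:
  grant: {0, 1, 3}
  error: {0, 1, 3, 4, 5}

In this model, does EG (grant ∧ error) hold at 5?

No

Sat(grant ∧ error) = {0, 1, 3}
EG (grant ∧ error): greatest fixpoint, start Z0 = {0, 1, 3}, keep only states in Sat with some successor in Z. Already a fixed point.
Sat(EG (grant ∧ error)) = {0, 1, 3}
5 ∉ Sat(EG (grant ∧ error)) = {0, 1, 3}, so the formula does not hold at 5.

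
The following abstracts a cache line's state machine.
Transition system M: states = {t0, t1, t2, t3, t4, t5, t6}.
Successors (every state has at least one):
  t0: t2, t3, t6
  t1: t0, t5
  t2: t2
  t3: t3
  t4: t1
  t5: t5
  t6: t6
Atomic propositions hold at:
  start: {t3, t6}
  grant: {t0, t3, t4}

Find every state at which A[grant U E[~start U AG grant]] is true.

Sat(~start) = {t0, t1, t2, t4, t5}
AG grant: greatest fixpoint, start Z0 = {t0, t3, t4}, keep only states in Sat with every successor in Z. Z1 = {t3}; fixed.
Sat(AG grant) = {t3}
E[~start U AG grant]: least fixpoint, start Z0 = Sat(AG grant) = {t3}, add states in Sat(~start) with some successor in Z. Z1 = {t0, t3}; Z2 = {t0, t1, t3}; Z3 = {t0, t1, t3, t4}; fixed.
Sat(E[~start U AG grant]) = {t0, t1, t3, t4}
A[grant U E[~start U AG grant]]: least fixpoint, start Z0 = Sat(E[~start U AG grant]) = {t0, t1, t3, t4}, add states in Sat(grant) with every successor in Z. Already a fixed point.
Sat(A[grant U E[~start U AG grant]]) = {t0, t1, t3, t4}

{t0, t1, t3, t4}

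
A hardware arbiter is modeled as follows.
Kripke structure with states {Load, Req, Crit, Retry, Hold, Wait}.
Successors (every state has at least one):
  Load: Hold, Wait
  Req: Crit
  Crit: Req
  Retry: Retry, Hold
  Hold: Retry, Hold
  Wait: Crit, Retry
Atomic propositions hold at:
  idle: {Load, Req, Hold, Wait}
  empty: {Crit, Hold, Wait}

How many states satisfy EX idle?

4

Sat(EX idle) = {s : some successor in {Load, Req, Hold, Wait}} = {Load, Crit, Retry, Hold}
|Sat(EX idle)| = |{Load, Crit, Retry, Hold}| = 4.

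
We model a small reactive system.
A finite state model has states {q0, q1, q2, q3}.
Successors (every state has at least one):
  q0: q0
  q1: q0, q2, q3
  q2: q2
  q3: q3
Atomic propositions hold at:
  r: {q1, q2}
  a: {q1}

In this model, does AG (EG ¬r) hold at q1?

Sat(¬r) = {q0, q3}
EG ¬r: greatest fixpoint, start Z0 = {q0, q3}, keep only states in Sat with some successor in Z. Already a fixed point.
Sat(EG ¬r) = {q0, q3}
AG (EG ¬r): greatest fixpoint, start Z0 = {q0, q3}, keep only states in Sat with every successor in Z. Already a fixed point.
Sat(AG (EG ¬r)) = {q0, q3}
q1 ∉ Sat(AG (EG ¬r)) = {q0, q3}, so the formula does not hold at q1.

No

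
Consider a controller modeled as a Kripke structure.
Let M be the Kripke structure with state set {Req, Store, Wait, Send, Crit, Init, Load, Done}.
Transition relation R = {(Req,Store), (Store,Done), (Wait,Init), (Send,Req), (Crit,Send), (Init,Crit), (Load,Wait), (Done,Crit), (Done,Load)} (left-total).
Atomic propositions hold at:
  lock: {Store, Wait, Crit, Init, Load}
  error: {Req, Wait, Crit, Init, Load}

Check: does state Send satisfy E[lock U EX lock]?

Sat(EX lock) = {s : some successor in {Store, Wait, Crit, Init, Load}} = {Req, Wait, Init, Load, Done}
E[lock U EX lock]: least fixpoint, start Z0 = Sat(EX lock) = {Req, Wait, Init, Load, Done}, add states in Sat(lock) with some successor in Z. Z1 = {Req, Store, Wait, Init, Load, Done}; fixed.
Sat(E[lock U EX lock]) = {Req, Store, Wait, Init, Load, Done}
Send ∉ Sat(E[lock U EX lock]) = {Req, Store, Wait, Init, Load, Done}, so the formula does not hold at Send.

No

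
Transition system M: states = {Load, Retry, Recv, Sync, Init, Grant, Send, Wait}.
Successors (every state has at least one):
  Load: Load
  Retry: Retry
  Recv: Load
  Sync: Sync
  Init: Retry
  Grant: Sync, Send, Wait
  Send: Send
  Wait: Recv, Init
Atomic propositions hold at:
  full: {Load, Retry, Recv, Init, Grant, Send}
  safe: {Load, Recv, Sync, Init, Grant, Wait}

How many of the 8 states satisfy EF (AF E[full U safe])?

6

E[full U safe]: least fixpoint, start Z0 = Sat(safe) = {Load, Recv, Sync, Init, Grant, Wait}, add states in Sat(full) with some successor in Z. Already a fixed point.
Sat(E[full U safe]) = {Load, Recv, Sync, Init, Grant, Wait}
AF E[full U safe]: least fixpoint, start Z0 = {Load, Recv, Sync, Init, Grant, Wait}, add states with every successor in Z. Already a fixed point.
Sat(AF E[full U safe]) = {Load, Recv, Sync, Init, Grant, Wait}
EF (AF E[full U safe]): least fixpoint, start Z0 = {Load, Recv, Sync, Init, Grant, Wait}, add states with some successor in Z. Already a fixed point.
Sat(EF (AF E[full U safe])) = {Load, Recv, Sync, Init, Grant, Wait}
|Sat(EF (AF E[full U safe]))| = |{Load, Recv, Sync, Init, Grant, Wait}| = 6.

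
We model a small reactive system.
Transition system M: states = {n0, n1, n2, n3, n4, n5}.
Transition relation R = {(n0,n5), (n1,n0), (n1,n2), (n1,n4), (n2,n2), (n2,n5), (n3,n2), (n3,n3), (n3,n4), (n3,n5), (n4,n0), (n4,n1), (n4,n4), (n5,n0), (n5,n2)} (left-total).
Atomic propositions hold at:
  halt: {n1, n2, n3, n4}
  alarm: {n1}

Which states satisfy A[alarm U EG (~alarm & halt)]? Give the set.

{n2, n3, n4}

Sat(~alarm) = {n0, n2, n3, n4, n5}
Sat(~alarm & halt) = {n2, n3, n4}
EG (~alarm & halt): greatest fixpoint, start Z0 = {n2, n3, n4}, keep only states in Sat with some successor in Z. Already a fixed point.
Sat(EG (~alarm & halt)) = {n2, n3, n4}
A[alarm U EG (~alarm & halt)]: least fixpoint, start Z0 = Sat(EG (~alarm & halt)) = {n2, n3, n4}, add states in Sat(alarm) with every successor in Z. Already a fixed point.
Sat(A[alarm U EG (~alarm & halt)]) = {n2, n3, n4}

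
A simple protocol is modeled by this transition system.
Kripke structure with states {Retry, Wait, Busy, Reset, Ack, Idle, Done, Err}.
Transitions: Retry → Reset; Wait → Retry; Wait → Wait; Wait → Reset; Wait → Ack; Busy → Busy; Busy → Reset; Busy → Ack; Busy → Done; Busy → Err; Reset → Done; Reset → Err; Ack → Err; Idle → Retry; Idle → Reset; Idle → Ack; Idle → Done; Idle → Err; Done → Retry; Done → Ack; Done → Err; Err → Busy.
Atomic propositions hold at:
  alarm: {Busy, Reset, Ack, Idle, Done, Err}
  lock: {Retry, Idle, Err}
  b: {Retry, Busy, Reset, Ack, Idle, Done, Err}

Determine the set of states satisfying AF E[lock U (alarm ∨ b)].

Sat(alarm ∨ b) = {Retry, Busy, Reset, Ack, Idle, Done, Err}
E[lock U (alarm ∨ b)]: least fixpoint, start Z0 = Sat((alarm ∨ b)) = {Retry, Busy, Reset, Ack, Idle, Done, Err}, add states in Sat(lock) with some successor in Z. Already a fixed point.
Sat(E[lock U (alarm ∨ b)]) = {Retry, Busy, Reset, Ack, Idle, Done, Err}
AF E[lock U (alarm ∨ b)]: least fixpoint, start Z0 = {Retry, Busy, Reset, Ack, Idle, Done, Err}, add states with every successor in Z. Already a fixed point.
Sat(AF E[lock U (alarm ∨ b)]) = {Retry, Busy, Reset, Ack, Idle, Done, Err}

{Retry, Busy, Reset, Ack, Idle, Done, Err}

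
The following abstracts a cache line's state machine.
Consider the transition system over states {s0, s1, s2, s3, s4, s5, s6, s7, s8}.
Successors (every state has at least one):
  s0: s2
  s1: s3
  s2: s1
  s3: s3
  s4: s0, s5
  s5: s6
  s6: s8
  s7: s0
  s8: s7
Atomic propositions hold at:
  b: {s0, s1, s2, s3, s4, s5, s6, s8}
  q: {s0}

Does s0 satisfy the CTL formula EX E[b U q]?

E[b U q]: least fixpoint, start Z0 = Sat(q) = {s0}, add states in Sat(b) with some successor in Z. Z1 = {s0, s4}; fixed.
Sat(E[b U q]) = {s0, s4}
Sat(EX E[b U q]) = {s : some successor in {s0, s4}} = {s4, s7}
s0 ∉ Sat(EX E[b U q]) = {s4, s7}, so the formula does not hold at s0.

No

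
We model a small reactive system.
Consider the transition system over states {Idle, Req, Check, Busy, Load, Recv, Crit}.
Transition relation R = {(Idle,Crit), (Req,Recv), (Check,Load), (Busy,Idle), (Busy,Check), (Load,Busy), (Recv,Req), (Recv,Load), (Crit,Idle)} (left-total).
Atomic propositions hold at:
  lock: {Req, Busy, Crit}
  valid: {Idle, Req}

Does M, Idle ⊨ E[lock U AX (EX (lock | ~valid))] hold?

No

Sat(~valid) = {Check, Busy, Load, Recv, Crit}
Sat(lock | ~valid) = {Req, Check, Busy, Load, Recv, Crit}
Sat(EX (lock | ~valid)) = {s : some successor in {Req, Check, Busy, Load, Recv, Crit}} = {Idle, Req, Check, Busy, Load, Recv}
Sat(AX (EX (lock | ~valid))) = {s : every successor in {Idle, Req, Check, Busy, Load, Recv}} = {Req, Check, Busy, Load, Recv, Crit}
E[lock U AX (EX (lock | ~valid))]: least fixpoint, start Z0 = Sat(AX (EX (lock | ~valid))) = {Req, Check, Busy, Load, Recv, Crit}, add states in Sat(lock) with some successor in Z. Already a fixed point.
Sat(E[lock U AX (EX (lock | ~valid))]) = {Req, Check, Busy, Load, Recv, Crit}
Idle ∉ Sat(E[lock U AX (EX (lock | ~valid))]) = {Req, Check, Busy, Load, Recv, Crit}, so the formula does not hold at Idle.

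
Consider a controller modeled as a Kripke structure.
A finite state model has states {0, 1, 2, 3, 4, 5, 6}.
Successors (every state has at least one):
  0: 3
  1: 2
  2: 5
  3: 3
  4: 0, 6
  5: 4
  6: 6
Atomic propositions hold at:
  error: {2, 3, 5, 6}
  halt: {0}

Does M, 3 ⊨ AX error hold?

Yes

Sat(AX error) = {s : every successor in {2, 3, 5, 6}} = {0, 1, 2, 3, 6}
3 ∈ Sat(AX error) = {0, 1, 2, 3, 6}, so the formula holds at 3.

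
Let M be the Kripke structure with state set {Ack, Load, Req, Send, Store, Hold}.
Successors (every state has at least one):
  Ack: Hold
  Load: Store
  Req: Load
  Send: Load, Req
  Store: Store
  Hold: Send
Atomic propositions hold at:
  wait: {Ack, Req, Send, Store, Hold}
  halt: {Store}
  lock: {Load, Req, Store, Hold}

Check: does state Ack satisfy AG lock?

AG lock: greatest fixpoint, start Z0 = {Load, Req, Store, Hold}, keep only states in Sat with every successor in Z. Z1 = {Load, Req, Store}; fixed.
Sat(AG lock) = {Load, Req, Store}
Ack ∉ Sat(AG lock) = {Load, Req, Store}, so the formula does not hold at Ack.

No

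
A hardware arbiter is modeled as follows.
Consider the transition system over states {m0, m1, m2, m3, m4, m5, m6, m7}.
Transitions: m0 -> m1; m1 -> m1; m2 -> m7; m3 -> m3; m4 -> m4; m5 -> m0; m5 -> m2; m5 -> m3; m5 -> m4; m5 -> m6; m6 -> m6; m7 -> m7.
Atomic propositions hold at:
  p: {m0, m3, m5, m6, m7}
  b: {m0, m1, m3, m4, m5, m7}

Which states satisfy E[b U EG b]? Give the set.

EG b: greatest fixpoint, start Z0 = {m0, m1, m3, m4, m5, m7}, keep only states in Sat with some successor in Z. Already a fixed point.
Sat(EG b) = {m0, m1, m3, m4, m5, m7}
E[b U EG b]: least fixpoint, start Z0 = Sat(EG b) = {m0, m1, m3, m4, m5, m7}, add states in Sat(b) with some successor in Z. Already a fixed point.
Sat(E[b U EG b]) = {m0, m1, m3, m4, m5, m7}

{m0, m1, m3, m4, m5, m7}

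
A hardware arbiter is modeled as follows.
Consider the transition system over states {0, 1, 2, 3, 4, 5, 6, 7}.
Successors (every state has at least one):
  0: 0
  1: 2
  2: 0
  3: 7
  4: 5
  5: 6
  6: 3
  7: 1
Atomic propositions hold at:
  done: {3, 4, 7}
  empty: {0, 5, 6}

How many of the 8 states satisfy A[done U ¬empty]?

Sat(¬empty) = {1, 2, 3, 4, 7}
A[done U ¬empty]: least fixpoint, start Z0 = Sat(¬empty) = {1, 2, 3, 4, 7}, add states in Sat(done) with every successor in Z. Already a fixed point.
Sat(A[done U ¬empty]) = {1, 2, 3, 4, 7}
|Sat(A[done U ¬empty])| = |{1, 2, 3, 4, 7}| = 5.

5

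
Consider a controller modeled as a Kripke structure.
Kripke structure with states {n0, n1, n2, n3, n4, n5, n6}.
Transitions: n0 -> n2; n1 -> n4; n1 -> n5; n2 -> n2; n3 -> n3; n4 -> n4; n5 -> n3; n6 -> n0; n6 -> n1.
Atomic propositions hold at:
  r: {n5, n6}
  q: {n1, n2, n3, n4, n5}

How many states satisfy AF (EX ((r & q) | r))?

Sat(r & q) = {n5}
Sat((r & q) | r) = {n5, n6}
Sat(EX ((r & q) | r)) = {s : some successor in {n5, n6}} = {n1}
AF (EX ((r & q) | r)): least fixpoint, start Z0 = {n1}, add states with every successor in Z. Already a fixed point.
Sat(AF (EX ((r & q) | r))) = {n1}
|Sat(AF (EX ((r & q) | r)))| = |{n1}| = 1.

1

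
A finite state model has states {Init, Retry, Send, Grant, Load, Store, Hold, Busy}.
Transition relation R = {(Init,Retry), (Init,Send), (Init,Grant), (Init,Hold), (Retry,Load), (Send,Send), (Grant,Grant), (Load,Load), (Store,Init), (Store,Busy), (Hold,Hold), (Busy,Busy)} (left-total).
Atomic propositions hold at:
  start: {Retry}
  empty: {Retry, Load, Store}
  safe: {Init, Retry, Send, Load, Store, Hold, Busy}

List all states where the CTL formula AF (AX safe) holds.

{Retry, Send, Load, Store, Hold, Busy}

Sat(AX safe) = {s : every successor in {Init, Retry, Send, Load, Store, Hold, Busy}} = {Retry, Send, Load, Store, Hold, Busy}
AF (AX safe): least fixpoint, start Z0 = {Retry, Send, Load, Store, Hold, Busy}, add states with every successor in Z. Already a fixed point.
Sat(AF (AX safe)) = {Retry, Send, Load, Store, Hold, Busy}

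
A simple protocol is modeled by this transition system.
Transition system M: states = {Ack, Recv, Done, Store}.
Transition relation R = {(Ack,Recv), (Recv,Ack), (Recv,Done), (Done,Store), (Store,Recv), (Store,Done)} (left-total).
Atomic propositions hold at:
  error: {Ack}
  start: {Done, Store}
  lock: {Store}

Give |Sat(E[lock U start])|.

E[lock U start]: least fixpoint, start Z0 = Sat(start) = {Done, Store}, add states in Sat(lock) with some successor in Z. Already a fixed point.
Sat(E[lock U start]) = {Done, Store}
|Sat(E[lock U start])| = |{Done, Store}| = 2.

2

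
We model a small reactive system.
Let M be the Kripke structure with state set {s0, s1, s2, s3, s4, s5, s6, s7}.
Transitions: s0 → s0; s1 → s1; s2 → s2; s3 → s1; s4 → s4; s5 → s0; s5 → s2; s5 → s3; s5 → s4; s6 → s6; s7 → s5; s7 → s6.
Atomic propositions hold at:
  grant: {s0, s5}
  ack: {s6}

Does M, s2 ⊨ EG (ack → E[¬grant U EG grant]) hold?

Sat(¬grant) = {s1, s2, s3, s4, s6, s7}
EG grant: greatest fixpoint, start Z0 = {s0, s5}, keep only states in Sat with some successor in Z. Already a fixed point.
Sat(EG grant) = {s0, s5}
E[¬grant U EG grant]: least fixpoint, start Z0 = Sat(EG grant) = {s0, s5}, add states in Sat(¬grant) with some successor in Z. Z1 = {s0, s5, s7}; fixed.
Sat(E[¬grant U EG grant]) = {s0, s5, s7}
Sat(ack → E[¬grant U EG grant]) = {s0, s1, s2, s3, s4, s5, s7}
EG (ack → E[¬grant U EG grant]): greatest fixpoint, start Z0 = {s0, s1, s2, s3, s4, s5, s7}, keep only states in Sat with some successor in Z. Already a fixed point.
Sat(EG (ack → E[¬grant U EG grant])) = {s0, s1, s2, s3, s4, s5, s7}
s2 ∈ Sat(EG (ack → E[¬grant U EG grant])) = {s0, s1, s2, s3, s4, s5, s7}, so the formula holds at s2.

Yes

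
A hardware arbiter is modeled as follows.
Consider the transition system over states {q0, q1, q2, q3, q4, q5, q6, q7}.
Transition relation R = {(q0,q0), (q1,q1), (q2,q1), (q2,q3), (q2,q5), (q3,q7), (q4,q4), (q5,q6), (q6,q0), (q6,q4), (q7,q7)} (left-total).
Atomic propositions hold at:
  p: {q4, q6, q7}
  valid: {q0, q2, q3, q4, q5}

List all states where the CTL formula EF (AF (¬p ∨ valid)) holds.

Sat(¬p) = {q0, q1, q2, q3, q5}
Sat(¬p ∨ valid) = {q0, q1, q2, q3, q4, q5}
AF (¬p ∨ valid): least fixpoint, start Z0 = {q0, q1, q2, q3, q4, q5}, add states with every successor in Z. Z1 = {q0, q1, q2, q3, q4, q5, q6}; fixed.
Sat(AF (¬p ∨ valid)) = {q0, q1, q2, q3, q4, q5, q6}
EF (AF (¬p ∨ valid)): least fixpoint, start Z0 = {q0, q1, q2, q3, q4, q5, q6}, add states with some successor in Z. Already a fixed point.
Sat(EF (AF (¬p ∨ valid))) = {q0, q1, q2, q3, q4, q5, q6}

{q0, q1, q2, q3, q4, q5, q6}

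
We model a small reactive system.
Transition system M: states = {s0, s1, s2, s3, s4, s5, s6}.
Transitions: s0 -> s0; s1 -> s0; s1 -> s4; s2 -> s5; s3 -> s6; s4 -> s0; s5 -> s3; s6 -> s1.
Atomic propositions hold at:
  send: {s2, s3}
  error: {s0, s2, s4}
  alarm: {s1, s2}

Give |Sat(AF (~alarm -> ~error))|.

Sat(~alarm) = {s0, s3, s4, s5, s6}
Sat(~error) = {s1, s3, s5, s6}
Sat(~alarm -> ~error) = {s1, s2, s3, s5, s6}
AF (~alarm -> ~error): least fixpoint, start Z0 = {s1, s2, s3, s5, s6}, add states with every successor in Z. Already a fixed point.
Sat(AF (~alarm -> ~error)) = {s1, s2, s3, s5, s6}
|Sat(AF (~alarm -> ~error))| = |{s1, s2, s3, s5, s6}| = 5.

5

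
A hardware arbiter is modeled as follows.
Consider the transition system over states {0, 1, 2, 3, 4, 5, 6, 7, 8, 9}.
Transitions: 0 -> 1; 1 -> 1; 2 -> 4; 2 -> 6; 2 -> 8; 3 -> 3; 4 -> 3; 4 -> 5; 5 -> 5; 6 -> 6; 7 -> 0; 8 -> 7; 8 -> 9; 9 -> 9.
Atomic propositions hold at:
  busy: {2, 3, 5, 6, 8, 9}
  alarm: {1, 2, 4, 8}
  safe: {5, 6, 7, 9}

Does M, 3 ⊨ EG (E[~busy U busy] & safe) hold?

No

Sat(~busy) = {0, 1, 4, 7}
E[~busy U busy]: least fixpoint, start Z0 = Sat(busy) = {2, 3, 5, 6, 8, 9}, add states in Sat(~busy) with some successor in Z. Z1 = {2, 3, 4, 5, 6, 8, 9}; fixed.
Sat(E[~busy U busy]) = {2, 3, 4, 5, 6, 8, 9}
Sat(E[~busy U busy] & safe) = {5, 6, 9}
EG (E[~busy U busy] & safe): greatest fixpoint, start Z0 = {5, 6, 9}, keep only states in Sat with some successor in Z. Already a fixed point.
Sat(EG (E[~busy U busy] & safe)) = {5, 6, 9}
3 ∉ Sat(EG (E[~busy U busy] & safe)) = {5, 6, 9}, so the formula does not hold at 3.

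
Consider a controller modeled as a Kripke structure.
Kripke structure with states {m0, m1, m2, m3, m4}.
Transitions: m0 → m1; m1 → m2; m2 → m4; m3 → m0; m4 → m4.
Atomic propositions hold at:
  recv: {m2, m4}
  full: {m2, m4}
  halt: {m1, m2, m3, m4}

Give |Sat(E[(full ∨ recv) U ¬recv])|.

Sat(full ∨ recv) = {m2, m4}
Sat(¬recv) = {m0, m1, m3}
E[(full ∨ recv) U ¬recv]: least fixpoint, start Z0 = Sat(¬recv) = {m0, m1, m3}, add states in Sat(full ∨ recv) with some successor in Z. Already a fixed point.
Sat(E[(full ∨ recv) U ¬recv]) = {m0, m1, m3}
|Sat(E[(full ∨ recv) U ¬recv])| = |{m0, m1, m3}| = 3.

3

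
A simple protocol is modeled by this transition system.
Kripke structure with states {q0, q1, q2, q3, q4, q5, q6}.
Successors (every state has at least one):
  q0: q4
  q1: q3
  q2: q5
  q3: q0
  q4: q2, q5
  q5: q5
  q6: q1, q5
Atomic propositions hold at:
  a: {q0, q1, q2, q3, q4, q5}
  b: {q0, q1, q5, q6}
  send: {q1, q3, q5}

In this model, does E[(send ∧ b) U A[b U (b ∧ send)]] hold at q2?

No

Sat(send ∧ b) = {q1, q5}
Sat(b ∧ send) = {q1, q5}
A[b U (b ∧ send)]: least fixpoint, start Z0 = Sat((b ∧ send)) = {q1, q5}, add states in Sat(b) with every successor in Z. Z1 = {q1, q5, q6}; fixed.
Sat(A[b U (b ∧ send)]) = {q1, q5, q6}
E[(send ∧ b) U A[b U (b ∧ send)]]: least fixpoint, start Z0 = Sat(A[b U (b ∧ send)]) = {q1, q5, q6}, add states in Sat(send ∧ b) with some successor in Z. Already a fixed point.
Sat(E[(send ∧ b) U A[b U (b ∧ send)]]) = {q1, q5, q6}
q2 ∉ Sat(E[(send ∧ b) U A[b U (b ∧ send)]]) = {q1, q5, q6}, so the formula does not hold at q2.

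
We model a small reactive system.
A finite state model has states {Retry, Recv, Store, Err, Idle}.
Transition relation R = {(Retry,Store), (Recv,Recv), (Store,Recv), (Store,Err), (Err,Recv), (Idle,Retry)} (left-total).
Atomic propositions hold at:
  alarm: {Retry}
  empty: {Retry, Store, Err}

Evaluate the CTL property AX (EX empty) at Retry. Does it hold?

Sat(EX empty) = {s : some successor in {Retry, Store, Err}} = {Retry, Store, Idle}
Sat(AX (EX empty)) = {s : every successor in {Retry, Store, Idle}} = {Retry, Idle}
Retry ∈ Sat(AX (EX empty)) = {Retry, Idle}, so the formula holds at Retry.

Yes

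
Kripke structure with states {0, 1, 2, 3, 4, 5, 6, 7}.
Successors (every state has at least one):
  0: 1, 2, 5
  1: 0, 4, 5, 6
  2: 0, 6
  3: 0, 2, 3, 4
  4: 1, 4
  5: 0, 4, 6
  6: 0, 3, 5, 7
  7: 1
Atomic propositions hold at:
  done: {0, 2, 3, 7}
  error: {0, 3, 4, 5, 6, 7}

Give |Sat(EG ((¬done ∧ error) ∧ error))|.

3

Sat(¬done) = {1, 4, 5, 6}
Sat(¬done ∧ error) = {4, 5, 6}
Sat((¬done ∧ error) ∧ error) = {4, 5, 6}
EG ((¬done ∧ error) ∧ error): greatest fixpoint, start Z0 = {4, 5, 6}, keep only states in Sat with some successor in Z. Already a fixed point.
Sat(EG ((¬done ∧ error) ∧ error)) = {4, 5, 6}
|Sat(EG ((¬done ∧ error) ∧ error))| = |{4, 5, 6}| = 3.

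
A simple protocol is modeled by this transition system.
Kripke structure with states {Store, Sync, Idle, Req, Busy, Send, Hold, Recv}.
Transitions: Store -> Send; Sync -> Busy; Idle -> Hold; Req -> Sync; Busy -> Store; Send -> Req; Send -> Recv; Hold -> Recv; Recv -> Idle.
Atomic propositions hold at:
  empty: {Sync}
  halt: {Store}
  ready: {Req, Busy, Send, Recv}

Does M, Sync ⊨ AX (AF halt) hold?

Yes

AF halt: least fixpoint, start Z0 = {Store}, add states with every successor in Z. Z1 = {Store, Busy}; Z2 = {Store, Sync, Busy}; Z3 = {Store, Sync, Req, Busy}; fixed.
Sat(AF halt) = {Store, Sync, Req, Busy}
Sat(AX (AF halt)) = {s : every successor in {Store, Sync, Req, Busy}} = {Sync, Req, Busy}
Sync ∈ Sat(AX (AF halt)) = {Sync, Req, Busy}, so the formula holds at Sync.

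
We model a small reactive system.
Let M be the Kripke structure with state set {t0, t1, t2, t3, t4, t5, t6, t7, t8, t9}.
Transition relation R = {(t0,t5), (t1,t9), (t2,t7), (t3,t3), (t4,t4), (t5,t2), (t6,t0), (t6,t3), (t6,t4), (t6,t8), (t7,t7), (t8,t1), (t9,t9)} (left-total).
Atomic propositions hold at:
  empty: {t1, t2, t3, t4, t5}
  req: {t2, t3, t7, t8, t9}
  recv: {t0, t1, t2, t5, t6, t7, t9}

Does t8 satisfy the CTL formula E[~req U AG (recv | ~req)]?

No

Sat(~req) = {t0, t1, t4, t5, t6}
Sat(recv | ~req) = {t0, t1, t2, t4, t5, t6, t7, t9}
AG (recv | ~req): greatest fixpoint, start Z0 = {t0, t1, t2, t4, t5, t6, t7, t9}, keep only states in Sat with every successor in Z. Z1 = {t0, t1, t2, t4, t5, t7, t9}; fixed.
Sat(AG (recv | ~req)) = {t0, t1, t2, t4, t5, t7, t9}
E[~req U AG (recv | ~req)]: least fixpoint, start Z0 = Sat(AG (recv | ~req)) = {t0, t1, t2, t4, t5, t7, t9}, add states in Sat(~req) with some successor in Z. Z1 = {t0, t1, t2, t4, t5, t6, t7, t9}; fixed.
Sat(E[~req U AG (recv | ~req)]) = {t0, t1, t2, t4, t5, t6, t7, t9}
t8 ∉ Sat(E[~req U AG (recv | ~req)]) = {t0, t1, t2, t4, t5, t6, t7, t9}, so the formula does not hold at t8.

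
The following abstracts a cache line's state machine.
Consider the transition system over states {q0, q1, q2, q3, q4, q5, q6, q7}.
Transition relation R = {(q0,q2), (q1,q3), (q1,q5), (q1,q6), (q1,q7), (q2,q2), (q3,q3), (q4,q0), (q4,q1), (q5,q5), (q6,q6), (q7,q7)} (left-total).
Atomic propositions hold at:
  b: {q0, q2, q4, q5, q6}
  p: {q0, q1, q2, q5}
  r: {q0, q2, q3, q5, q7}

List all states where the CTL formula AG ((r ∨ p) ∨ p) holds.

{q0, q2, q3, q5, q7}

Sat(r ∨ p) = {q0, q1, q2, q3, q5, q7}
Sat((r ∨ p) ∨ p) = {q0, q1, q2, q3, q5, q7}
AG ((r ∨ p) ∨ p): greatest fixpoint, start Z0 = {q0, q1, q2, q3, q5, q7}, keep only states in Sat with every successor in Z. Z1 = {q0, q2, q3, q5, q7}; fixed.
Sat(AG ((r ∨ p) ∨ p)) = {q0, q2, q3, q5, q7}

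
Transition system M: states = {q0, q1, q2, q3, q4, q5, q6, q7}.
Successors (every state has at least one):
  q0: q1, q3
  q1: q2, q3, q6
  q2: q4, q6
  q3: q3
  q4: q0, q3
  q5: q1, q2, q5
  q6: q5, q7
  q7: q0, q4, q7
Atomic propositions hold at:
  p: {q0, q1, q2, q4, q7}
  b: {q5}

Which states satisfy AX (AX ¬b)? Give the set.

Sat(¬b) = {q0, q1, q2, q3, q4, q6, q7}
Sat(AX ¬b) = {s : every successor in {q0, q1, q2, q3, q4, q6, q7}} = {q0, q1, q2, q3, q4, q7}
Sat(AX (AX ¬b)) = {s : every successor in {q0, q1, q2, q3, q4, q7}} = {q0, q3, q4, q7}

{q0, q3, q4, q7}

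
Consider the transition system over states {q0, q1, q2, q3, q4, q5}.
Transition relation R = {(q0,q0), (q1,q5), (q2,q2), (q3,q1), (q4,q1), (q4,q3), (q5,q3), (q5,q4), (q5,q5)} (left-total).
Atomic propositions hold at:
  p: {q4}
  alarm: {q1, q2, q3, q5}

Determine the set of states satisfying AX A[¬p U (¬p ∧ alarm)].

Sat(¬p) = {q0, q1, q2, q3, q5}
Sat(¬p ∧ alarm) = {q1, q2, q3, q5}
A[¬p U (¬p ∧ alarm)]: least fixpoint, start Z0 = Sat((¬p ∧ alarm)) = {q1, q2, q3, q5}, add states in Sat(¬p) with every successor in Z. Already a fixed point.
Sat(A[¬p U (¬p ∧ alarm)]) = {q1, q2, q3, q5}
Sat(AX A[¬p U (¬p ∧ alarm)]) = {s : every successor in {q1, q2, q3, q5}} = {q1, q2, q3, q4}

{q1, q2, q3, q4}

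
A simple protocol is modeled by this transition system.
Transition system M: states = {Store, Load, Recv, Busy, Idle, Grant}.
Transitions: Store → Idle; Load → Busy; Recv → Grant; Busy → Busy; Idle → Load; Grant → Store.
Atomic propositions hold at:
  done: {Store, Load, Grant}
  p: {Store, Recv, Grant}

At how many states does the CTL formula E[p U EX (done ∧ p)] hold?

Sat(done ∧ p) = {Store, Grant}
Sat(EX (done ∧ p)) = {s : some successor in {Store, Grant}} = {Recv, Grant}
E[p U EX (done ∧ p)]: least fixpoint, start Z0 = Sat(EX (done ∧ p)) = {Recv, Grant}, add states in Sat(p) with some successor in Z. Already a fixed point.
Sat(E[p U EX (done ∧ p)]) = {Recv, Grant}
|Sat(E[p U EX (done ∧ p)])| = |{Recv, Grant}| = 2.

2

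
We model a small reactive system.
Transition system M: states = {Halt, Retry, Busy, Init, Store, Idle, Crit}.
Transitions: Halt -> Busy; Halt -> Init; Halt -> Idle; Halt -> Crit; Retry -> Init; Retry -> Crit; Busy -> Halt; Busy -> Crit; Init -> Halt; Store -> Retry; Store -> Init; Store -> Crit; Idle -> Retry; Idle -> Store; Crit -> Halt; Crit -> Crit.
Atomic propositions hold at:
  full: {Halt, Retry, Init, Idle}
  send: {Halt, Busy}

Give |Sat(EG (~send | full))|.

Sat(~send) = {Retry, Init, Store, Idle, Crit}
Sat(~send | full) = {Halt, Retry, Init, Store, Idle, Crit}
EG (~send | full): greatest fixpoint, start Z0 = {Halt, Retry, Init, Store, Idle, Crit}, keep only states in Sat with some successor in Z. Already a fixed point.
Sat(EG (~send | full)) = {Halt, Retry, Init, Store, Idle, Crit}
|Sat(EG (~send | full))| = |{Halt, Retry, Init, Store, Idle, Crit}| = 6.

6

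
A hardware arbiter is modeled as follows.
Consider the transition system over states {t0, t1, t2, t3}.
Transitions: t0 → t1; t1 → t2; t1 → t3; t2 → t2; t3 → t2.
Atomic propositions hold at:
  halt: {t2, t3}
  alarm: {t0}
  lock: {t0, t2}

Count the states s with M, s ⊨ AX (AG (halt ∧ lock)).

Sat(halt ∧ lock) = {t2}
AG (halt ∧ lock): greatest fixpoint, start Z0 = {t2}, keep only states in Sat with every successor in Z. Already a fixed point.
Sat(AG (halt ∧ lock)) = {t2}
Sat(AX (AG (halt ∧ lock))) = {s : every successor in {t2}} = {t2, t3}
|Sat(AX (AG (halt ∧ lock)))| = |{t2, t3}| = 2.

2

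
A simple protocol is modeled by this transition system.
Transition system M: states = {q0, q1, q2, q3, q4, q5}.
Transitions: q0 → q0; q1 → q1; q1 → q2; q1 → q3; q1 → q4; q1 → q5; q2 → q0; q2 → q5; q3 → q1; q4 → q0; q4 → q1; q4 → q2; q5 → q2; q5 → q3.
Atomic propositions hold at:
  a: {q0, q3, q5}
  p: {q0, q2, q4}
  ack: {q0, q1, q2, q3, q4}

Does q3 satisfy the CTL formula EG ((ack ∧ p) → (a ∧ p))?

Yes

Sat(ack ∧ p) = {q0, q2, q4}
Sat(a ∧ p) = {q0}
Sat((ack ∧ p) → (a ∧ p)) = {q0, q1, q3, q5}
EG ((ack ∧ p) → (a ∧ p)): greatest fixpoint, start Z0 = {q0, q1, q3, q5}, keep only states in Sat with some successor in Z. Already a fixed point.
Sat(EG ((ack ∧ p) → (a ∧ p))) = {q0, q1, q3, q5}
q3 ∈ Sat(EG ((ack ∧ p) → (a ∧ p))) = {q0, q1, q3, q5}, so the formula holds at q3.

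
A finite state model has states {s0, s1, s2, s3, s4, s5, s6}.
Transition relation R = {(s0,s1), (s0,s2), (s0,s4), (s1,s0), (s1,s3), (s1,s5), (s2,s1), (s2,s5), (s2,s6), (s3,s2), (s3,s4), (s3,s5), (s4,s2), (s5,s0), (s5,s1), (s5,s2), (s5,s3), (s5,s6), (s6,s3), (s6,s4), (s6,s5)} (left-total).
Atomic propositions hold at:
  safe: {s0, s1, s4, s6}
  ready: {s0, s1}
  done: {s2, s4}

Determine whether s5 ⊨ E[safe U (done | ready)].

No

Sat(done | ready) = {s0, s1, s2, s4}
E[safe U (done | ready)]: least fixpoint, start Z0 = Sat((done | ready)) = {s0, s1, s2, s4}, add states in Sat(safe) with some successor in Z. Z1 = {s0, s1, s2, s4, s6}; fixed.
Sat(E[safe U (done | ready)]) = {s0, s1, s2, s4, s6}
s5 ∉ Sat(E[safe U (done | ready)]) = {s0, s1, s2, s4, s6}, so the formula does not hold at s5.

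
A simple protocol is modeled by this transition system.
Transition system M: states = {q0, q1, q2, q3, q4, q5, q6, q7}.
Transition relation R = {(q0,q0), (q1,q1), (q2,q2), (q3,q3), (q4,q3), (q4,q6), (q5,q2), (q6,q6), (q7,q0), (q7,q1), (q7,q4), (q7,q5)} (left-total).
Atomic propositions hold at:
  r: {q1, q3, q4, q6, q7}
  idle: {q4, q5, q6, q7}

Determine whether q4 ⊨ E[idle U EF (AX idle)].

Yes

Sat(AX idle) = {s : every successor in {q4, q5, q6, q7}} = {q6}
EF (AX idle): least fixpoint, start Z0 = {q6}, add states with some successor in Z. Z1 = {q4, q6}; Z2 = {q4, q6, q7}; fixed.
Sat(EF (AX idle)) = {q4, q6, q7}
E[idle U EF (AX idle)]: least fixpoint, start Z0 = Sat(EF (AX idle)) = {q4, q6, q7}, add states in Sat(idle) with some successor in Z. Already a fixed point.
Sat(E[idle U EF (AX idle)]) = {q4, q6, q7}
q4 ∈ Sat(E[idle U EF (AX idle)]) = {q4, q6, q7}, so the formula holds at q4.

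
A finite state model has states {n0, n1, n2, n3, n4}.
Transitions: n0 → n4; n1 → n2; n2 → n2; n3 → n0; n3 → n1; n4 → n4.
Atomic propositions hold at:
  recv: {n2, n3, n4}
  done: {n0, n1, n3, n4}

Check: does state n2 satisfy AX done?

Sat(AX done) = {s : every successor in {n0, n1, n3, n4}} = {n0, n3, n4}
n2 ∉ Sat(AX done) = {n0, n3, n4}, so the formula does not hold at n2.

No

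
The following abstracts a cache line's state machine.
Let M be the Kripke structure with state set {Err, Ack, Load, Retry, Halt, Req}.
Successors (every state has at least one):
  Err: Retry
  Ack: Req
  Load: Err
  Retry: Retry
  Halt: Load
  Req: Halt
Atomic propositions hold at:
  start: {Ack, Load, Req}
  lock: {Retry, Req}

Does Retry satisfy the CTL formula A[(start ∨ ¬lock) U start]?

No

Sat(¬lock) = {Err, Ack, Load, Halt}
Sat(start ∨ ¬lock) = {Err, Ack, Load, Halt, Req}
A[(start ∨ ¬lock) U start]: least fixpoint, start Z0 = Sat(start) = {Ack, Load, Req}, add states in Sat(start ∨ ¬lock) with every successor in Z. Z1 = {Ack, Load, Halt, Req}; fixed.
Sat(A[(start ∨ ¬lock) U start]) = {Ack, Load, Halt, Req}
Retry ∉ Sat(A[(start ∨ ¬lock) U start]) = {Ack, Load, Halt, Req}, so the formula does not hold at Retry.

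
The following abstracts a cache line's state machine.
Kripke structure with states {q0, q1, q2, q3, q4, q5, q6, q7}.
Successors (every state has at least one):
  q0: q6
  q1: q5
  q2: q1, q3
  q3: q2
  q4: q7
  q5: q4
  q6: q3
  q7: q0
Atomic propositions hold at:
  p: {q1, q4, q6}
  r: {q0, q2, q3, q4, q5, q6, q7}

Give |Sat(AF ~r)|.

Sat(~r) = {q1}
AF ~r: least fixpoint, start Z0 = {q1}, add states with every successor in Z. Already a fixed point.
Sat(AF ~r) = {q1}
|Sat(AF ~r)| = |{q1}| = 1.

1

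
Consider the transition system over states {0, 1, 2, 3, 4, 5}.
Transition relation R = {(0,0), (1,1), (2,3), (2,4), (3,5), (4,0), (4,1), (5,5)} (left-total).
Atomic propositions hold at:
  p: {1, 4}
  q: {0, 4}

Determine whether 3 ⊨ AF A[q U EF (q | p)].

Sat(q | p) = {0, 1, 4}
EF (q | p): least fixpoint, start Z0 = {0, 1, 4}, add states with some successor in Z. Z1 = {0, 1, 2, 4}; fixed.
Sat(EF (q | p)) = {0, 1, 2, 4}
A[q U EF (q | p)]: least fixpoint, start Z0 = Sat(EF (q | p)) = {0, 1, 2, 4}, add states in Sat(q) with every successor in Z. Already a fixed point.
Sat(A[q U EF (q | p)]) = {0, 1, 2, 4}
AF A[q U EF (q | p)]: least fixpoint, start Z0 = {0, 1, 2, 4}, add states with every successor in Z. Already a fixed point.
Sat(AF A[q U EF (q | p)]) = {0, 1, 2, 4}
3 ∉ Sat(AF A[q U EF (q | p)]) = {0, 1, 2, 4}, so the formula does not hold at 3.

No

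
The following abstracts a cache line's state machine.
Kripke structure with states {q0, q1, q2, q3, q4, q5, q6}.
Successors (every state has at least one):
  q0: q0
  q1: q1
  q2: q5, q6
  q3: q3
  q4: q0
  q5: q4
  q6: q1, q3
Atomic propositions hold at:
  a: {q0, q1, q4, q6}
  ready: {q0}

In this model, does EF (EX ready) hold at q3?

No

Sat(EX ready) = {s : some successor in {q0}} = {q0, q4}
EF (EX ready): least fixpoint, start Z0 = {q0, q4}, add states with some successor in Z. Z1 = {q0, q4, q5}; Z2 = {q0, q2, q4, q5}; fixed.
Sat(EF (EX ready)) = {q0, q2, q4, q5}
q3 ∉ Sat(EF (EX ready)) = {q0, q2, q4, q5}, so the formula does not hold at q3.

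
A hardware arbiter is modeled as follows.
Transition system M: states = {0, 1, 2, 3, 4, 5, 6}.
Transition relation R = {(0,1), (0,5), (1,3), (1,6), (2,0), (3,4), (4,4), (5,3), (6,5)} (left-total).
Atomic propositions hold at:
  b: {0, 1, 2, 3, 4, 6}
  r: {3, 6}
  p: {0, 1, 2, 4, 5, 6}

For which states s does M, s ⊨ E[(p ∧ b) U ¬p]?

{0, 1, 2, 3}

Sat(p ∧ b) = {0, 1, 2, 4, 6}
Sat(¬p) = {3}
E[(p ∧ b) U ¬p]: least fixpoint, start Z0 = Sat(¬p) = {3}, add states in Sat(p ∧ b) with some successor in Z. Z1 = {1, 3}; Z2 = {0, 1, 3}; Z3 = {0, 1, 2, 3}; fixed.
Sat(E[(p ∧ b) U ¬p]) = {0, 1, 2, 3}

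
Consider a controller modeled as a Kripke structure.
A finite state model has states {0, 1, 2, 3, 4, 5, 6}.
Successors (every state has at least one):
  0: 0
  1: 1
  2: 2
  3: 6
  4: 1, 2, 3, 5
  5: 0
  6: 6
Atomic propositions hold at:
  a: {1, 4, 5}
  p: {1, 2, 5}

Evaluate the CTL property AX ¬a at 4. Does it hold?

No

Sat(¬a) = {0, 2, 3, 6}
Sat(AX ¬a) = {s : every successor in {0, 2, 3, 6}} = {0, 2, 3, 5, 6}
4 ∉ Sat(AX ¬a) = {0, 2, 3, 5, 6}, so the formula does not hold at 4.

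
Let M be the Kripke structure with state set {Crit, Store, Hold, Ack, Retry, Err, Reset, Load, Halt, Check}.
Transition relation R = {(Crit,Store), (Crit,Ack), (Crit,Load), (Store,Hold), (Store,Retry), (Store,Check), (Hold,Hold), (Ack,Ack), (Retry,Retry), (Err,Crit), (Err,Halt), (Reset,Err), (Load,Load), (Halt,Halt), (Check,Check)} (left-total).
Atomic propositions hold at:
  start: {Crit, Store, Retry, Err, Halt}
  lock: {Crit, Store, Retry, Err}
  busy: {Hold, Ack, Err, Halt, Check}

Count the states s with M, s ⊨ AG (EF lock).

1

EF lock: least fixpoint, start Z0 = {Crit, Store, Retry, Err}, add states with some successor in Z. Z1 = {Crit, Store, Retry, Err, Reset}; fixed.
Sat(EF lock) = {Crit, Store, Retry, Err, Reset}
AG (EF lock): greatest fixpoint, start Z0 = {Crit, Store, Retry, Err, Reset}, keep only states in Sat with every successor in Z. Z1 = {Retry, Reset}; Z2 = {Retry}; fixed.
Sat(AG (EF lock)) = {Retry}
|Sat(AG (EF lock))| = |{Retry}| = 1.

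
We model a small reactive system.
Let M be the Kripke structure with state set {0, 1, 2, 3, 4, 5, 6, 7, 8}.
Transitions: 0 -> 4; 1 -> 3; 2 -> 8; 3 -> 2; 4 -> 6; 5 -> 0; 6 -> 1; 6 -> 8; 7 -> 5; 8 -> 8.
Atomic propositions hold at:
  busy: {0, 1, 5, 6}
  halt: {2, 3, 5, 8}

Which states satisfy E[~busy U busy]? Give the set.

{0, 1, 4, 5, 6, 7}

Sat(~busy) = {2, 3, 4, 7, 8}
E[~busy U busy]: least fixpoint, start Z0 = Sat(busy) = {0, 1, 5, 6}, add states in Sat(~busy) with some successor in Z. Z1 = {0, 1, 4, 5, 6, 7}; fixed.
Sat(E[~busy U busy]) = {0, 1, 4, 5, 6, 7}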